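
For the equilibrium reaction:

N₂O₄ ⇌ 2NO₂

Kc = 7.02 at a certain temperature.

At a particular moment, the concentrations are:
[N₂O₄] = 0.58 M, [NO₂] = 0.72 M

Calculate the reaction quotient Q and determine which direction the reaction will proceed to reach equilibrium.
Q = 0.894, Q < K, reaction proceeds forward (toward products)

Q = ([NO₂]^2) / ([N₂O₄])
  = ((0.72)^2) / ((0.58)) = 0.5184/0.58 = 0.8938
Since Q = 0.8938 < Kc = 7.02, the reaction proceeds forward (toward products) to reach equilibrium.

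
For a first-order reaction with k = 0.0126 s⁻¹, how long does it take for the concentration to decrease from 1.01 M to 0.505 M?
55.01 s

From ln[A] = ln[A]₀ - k·t: t = ln([A]₀/[A])/k = ln(1.01/0.505)/0.0126 = ln(2.0000)/0.0126 = 0.6931/0.0126 = 55.01 s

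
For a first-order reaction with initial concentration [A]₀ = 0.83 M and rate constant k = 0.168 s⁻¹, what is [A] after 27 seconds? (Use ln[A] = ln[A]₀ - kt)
0.0089 M

ln[A] = ln[A]₀ - k·t = ln(0.83) - (0.168)·(27) = -0.1863 - 4.5360 = -4.7223
[A] = e^(-4.7223) = 0.0089 M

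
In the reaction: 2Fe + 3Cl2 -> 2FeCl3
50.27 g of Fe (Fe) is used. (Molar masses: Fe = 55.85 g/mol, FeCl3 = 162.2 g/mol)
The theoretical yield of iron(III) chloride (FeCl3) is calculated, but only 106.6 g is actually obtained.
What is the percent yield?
Moles of Fe = 50.27 g ÷ 55.85 g/mol = 0.90009 mol
Mole ratio: 2 mol FeCl3 / 2 mol Fe
Moles of FeCl3 = 0.90009 × (2/2) = 0.90009 mol
Theoretical yield = 0.90009 mol × 162.2 g/mol = 145.99 g
Actual yield = 106.6 g
Percent yield = (106.6 / 145.99) × 100% = 73.0%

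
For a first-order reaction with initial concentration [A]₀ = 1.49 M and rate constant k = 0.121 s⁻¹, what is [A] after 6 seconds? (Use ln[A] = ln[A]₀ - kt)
0.7209 M

ln[A] = ln[A]₀ - k·t = ln(1.49) - (0.121)·(6) = 0.3988 - 0.7260 = -0.3272
[A] = e^(-0.3272) = 0.7209 M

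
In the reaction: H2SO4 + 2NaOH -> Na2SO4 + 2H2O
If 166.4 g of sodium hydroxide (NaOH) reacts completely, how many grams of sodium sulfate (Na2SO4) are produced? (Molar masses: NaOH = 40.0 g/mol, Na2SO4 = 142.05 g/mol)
Moles of NaOH = 166.4 g ÷ 40.0 g/mol = 4.16 mol
Mole ratio: 1 mol Na2SO4 / 2 mol NaOH
Moles of Na2SO4 = 4.16 × (1/2) = 2.08 mol
Mass of Na2SO4 = 2.08 mol × 142.05 g/mol = 295.5 g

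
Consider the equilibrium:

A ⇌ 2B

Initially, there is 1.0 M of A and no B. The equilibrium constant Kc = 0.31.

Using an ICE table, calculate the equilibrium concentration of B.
[B] = 0.485 M

ICE: [A] = 1.0 − x, [B] = 2x.
Kc = (2x)²/(1.0 − x) = 0.31 ⇒ 4x² + 0.31x − 0.31 = 0.
x = (−0.31 + √(0.31² + 4·4·0.31))/(2·4) = (−0.31 + √5.0561)/8 = 0.24232.
[B] = 2x = 0.485 M.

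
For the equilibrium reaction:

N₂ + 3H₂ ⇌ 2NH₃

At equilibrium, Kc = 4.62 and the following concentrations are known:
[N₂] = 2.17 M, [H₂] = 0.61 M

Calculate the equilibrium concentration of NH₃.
[NH₃] = 1.5085 M

Kc = ([NH₃]^2) / ([N₂] × [H₂]^3) = 4.62
[NH₃]^2 = Kc · (reactant terms)/(other product terms) = 4.62 · 0.49255 / 1 = 2.2756
[NH₃] = (2.2756)^(1/2) = 1.5085 M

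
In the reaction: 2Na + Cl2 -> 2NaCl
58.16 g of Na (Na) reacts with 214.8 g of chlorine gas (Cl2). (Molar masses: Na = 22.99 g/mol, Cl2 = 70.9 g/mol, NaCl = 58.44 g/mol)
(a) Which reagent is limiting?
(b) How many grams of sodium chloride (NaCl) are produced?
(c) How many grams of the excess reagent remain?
(a) Na, (b) 147.8 g, (c) 125.1 g

Moles of Na = 58.16 g ÷ 22.99 g/mol = 2.5298 mol
Moles of Cl2 = 214.8 g ÷ 70.9 g/mol = 3.02962 mol
Moles ÷ coefficient: Na: 2.5298/2 = 1.265, Cl2: 3.02962/1 = 3.03
(a) Na has the smaller value, so Na is the limiting reagent.
(b) Moles of NaCl = 2.5298 mol Na × (2/2) = 2.5298 mol; mass = 2.5298 mol × 58.44 g/mol = 147.8 g
(c) Cl2 consumed = 2.5298 × (1/2) = 1.2649 mol; remaining = 3.02962 − 1.2649 = 1.76472 mol; mass = 1.76472 mol × 70.9 g/mol = 125.1 g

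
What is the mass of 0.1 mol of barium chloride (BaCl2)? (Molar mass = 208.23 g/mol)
Mass = 0.1 mol × 208.23 g/mol = 20.82 g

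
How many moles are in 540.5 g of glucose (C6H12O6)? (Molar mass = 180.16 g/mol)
Moles = 540.5 g ÷ 180.16 g/mol = 3 mol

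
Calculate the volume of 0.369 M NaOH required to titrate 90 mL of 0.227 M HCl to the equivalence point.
V_{base} = 55.4 mL

At equivalence: moles acid = moles base.
moles HCl = 0.227 M × 0.09 L = 0.02043 mol
V_NaOH = 0.02043 mol ÷ 0.369 M = 0.05537 L = 55.4 mL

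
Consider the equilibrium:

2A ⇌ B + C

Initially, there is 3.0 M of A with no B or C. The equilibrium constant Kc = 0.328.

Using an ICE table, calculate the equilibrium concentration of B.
[B] = 0.801 M

ICE: [A] = 3.0 − 2x, [B] = [C] = x.
Kc = x²/(3.0 − 2x)² = 0.328 ⇒ √Kc = x/(3.0 − 2x).
x = √0.328·3.0/(1 + 2√0.328) = 0.57271·3.0/2.1454 = 0.80084.
[B] = x = 0.801 M.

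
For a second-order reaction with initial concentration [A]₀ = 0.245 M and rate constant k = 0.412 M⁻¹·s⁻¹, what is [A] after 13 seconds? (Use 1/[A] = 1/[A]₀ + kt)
0.1060 M

1/[A] = 1/[A]₀ + k·t = 1/0.245 + (0.412)·(13) = 4.0816 + 5.3560 = 9.4376
[A] = 1/9.4376 = 0.1060 M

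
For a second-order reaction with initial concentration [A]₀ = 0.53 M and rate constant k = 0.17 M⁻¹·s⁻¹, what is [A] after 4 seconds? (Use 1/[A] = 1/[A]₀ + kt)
0.3896 M

1/[A] = 1/[A]₀ + k·t = 1/0.53 + (0.17)·(4) = 1.8868 + 0.6800 = 2.5668
[A] = 1/2.5668 = 0.3896 M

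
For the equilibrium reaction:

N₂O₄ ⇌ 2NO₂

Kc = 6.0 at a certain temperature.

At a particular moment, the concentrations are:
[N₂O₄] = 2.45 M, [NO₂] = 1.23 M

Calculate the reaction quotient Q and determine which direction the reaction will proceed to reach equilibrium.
Q = 0.618, Q < K, reaction proceeds forward (toward products)

Q = ([NO₂]^2) / ([N₂O₄])
  = ((1.23)^2) / ((2.45)) = 1.5129/2.45 = 0.6175
Since Q = 0.6175 < Kc = 6.0, the reaction proceeds forward (toward products) to reach equilibrium.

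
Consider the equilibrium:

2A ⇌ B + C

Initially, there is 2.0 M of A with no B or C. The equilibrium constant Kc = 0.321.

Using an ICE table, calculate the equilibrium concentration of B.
[B] = 0.531 M

ICE: [A] = 2.0 − 2x, [B] = [C] = x.
Kc = x²/(2.0 − 2x)² = 0.321 ⇒ √Kc = x/(2.0 − 2x).
x = √0.321·2.0/(1 + 2√0.321) = 0.56657·2.0/2.1331 = 0.53121.
[B] = x = 0.531 M.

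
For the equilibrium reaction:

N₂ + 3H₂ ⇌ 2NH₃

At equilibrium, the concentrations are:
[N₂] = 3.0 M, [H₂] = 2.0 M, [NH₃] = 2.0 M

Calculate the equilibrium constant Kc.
K_c = 0.1667

Kc = ([NH₃]^2) / ([N₂] × [H₂]^3)
   = ((2.0)^2) / ((3.0)·(2.0)^3)
   = 4 / 24 = 0.1667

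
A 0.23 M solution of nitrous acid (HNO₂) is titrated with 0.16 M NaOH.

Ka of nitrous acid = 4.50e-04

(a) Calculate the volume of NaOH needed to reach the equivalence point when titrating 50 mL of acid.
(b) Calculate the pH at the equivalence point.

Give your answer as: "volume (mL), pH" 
V = 71.9 mL, pH = 8.16

(a) At equivalence: moles acid = moles base.
moles acid = 0.23 × 0.05 = 0.0115 mol; V_NaOH = 0.0115/0.16 = 0.07187 L = 71.9 mL.
(b) At equivalence, all acid → conjugate base A⁻ at [A⁻] = 0.0115/0.1219 = 0.09436 M.
Kb = Kw/Ka = 1.0e-14/4.50e-04 = 2.222e-11; [OH⁻] = √(Kb·[A⁻]) = 1.448e-06; pOH = 5.84; pH = 14 − pOH = 8.16.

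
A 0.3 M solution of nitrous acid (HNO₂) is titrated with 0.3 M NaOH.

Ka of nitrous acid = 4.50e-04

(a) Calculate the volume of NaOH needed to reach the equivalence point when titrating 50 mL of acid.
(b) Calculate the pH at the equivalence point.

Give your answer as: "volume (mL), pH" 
V = 50.0 mL, pH = 8.26

(a) At equivalence: moles acid = moles base.
moles acid = 0.3 × 0.05 = 0.015 mol; V_NaOH = 0.015/0.3 = 0.05 L = 50.0 mL.
(b) At equivalence, all acid → conjugate base A⁻ at [A⁻] = 0.015/0.1 = 0.15 M.
Kb = Kw/Ka = 1.0e-14/4.50e-04 = 2.222e-11; [OH⁻] = √(Kb·[A⁻]) = 1.826e-06; pOH = 5.74; pH = 14 − pOH = 8.26.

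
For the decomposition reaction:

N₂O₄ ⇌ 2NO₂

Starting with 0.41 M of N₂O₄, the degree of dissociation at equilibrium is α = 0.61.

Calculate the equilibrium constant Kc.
K_c = 1.5647

x = α·[A]₀ = 0.61 × 0.41 = 0.2501 M dissociated.
At eq: [N₂O₄] = 0.41 − 0.2501 = 0.1599 M; [NO₂] = 2x = 0.5002 M.
Kc = [NO₂]²/[N₂O₄] = (0.5002)²/0.1599 = 1.565.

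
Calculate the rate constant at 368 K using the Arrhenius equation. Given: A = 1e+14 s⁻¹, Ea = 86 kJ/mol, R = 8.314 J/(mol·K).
6.20e+01 s⁻¹

k = A·exp(-Ea/(R·T)) = 1e+14·exp(-86000/(8.314·368)) = 1e+14·exp(-28.1087) = 1e+14·6.2023e-13 = 6.20e+01 s⁻¹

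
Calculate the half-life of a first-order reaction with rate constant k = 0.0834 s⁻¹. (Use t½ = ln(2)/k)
8.31 s

t½ = ln(2)/k = 0.6931/0.0834 = 8.31 s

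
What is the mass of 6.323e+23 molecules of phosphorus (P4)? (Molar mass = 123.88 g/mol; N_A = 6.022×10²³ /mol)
Moles = 6.323e+23 ÷ 6.022×10²³ = 1.04998 mol
Mass = 1.04998 mol × 123.88 g/mol = 130.1 g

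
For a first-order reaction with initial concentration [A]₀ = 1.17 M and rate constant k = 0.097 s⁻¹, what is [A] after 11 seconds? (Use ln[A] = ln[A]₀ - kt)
0.4025 M

ln[A] = ln[A]₀ - k·t = ln(1.17) - (0.097)·(11) = 0.1570 - 1.0670 = -0.9100
[A] = e^(-0.9100) = 0.4025 M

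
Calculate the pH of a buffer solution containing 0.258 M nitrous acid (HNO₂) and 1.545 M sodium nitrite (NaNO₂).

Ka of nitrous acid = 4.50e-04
pH = 4.12

pKa = -log(4.50e-04) = 3.35. pH = pKa + log([A⁻]/[HA]) = 3.35 + log(1.545/0.258)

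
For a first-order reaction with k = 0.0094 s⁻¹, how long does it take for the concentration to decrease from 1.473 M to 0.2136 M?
205.42 s

From ln[A] = ln[A]₀ - k·t: t = ln([A]₀/[A])/k = ln(1.473/0.2136)/0.0094 = ln(6.8961)/0.0094 = 1.9310/0.0094 = 205.42 s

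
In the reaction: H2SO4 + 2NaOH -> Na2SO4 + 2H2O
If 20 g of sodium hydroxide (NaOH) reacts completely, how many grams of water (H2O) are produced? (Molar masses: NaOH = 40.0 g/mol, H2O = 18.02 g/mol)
Moles of NaOH = 20 g ÷ 40.0 g/mol = 0.5 mol
Mole ratio: 2 mol H2O / 2 mol NaOH
Moles of H2O = 0.5 × (2/2) = 0.5 mol
Mass of H2O = 0.5 mol × 18.02 g/mol = 9.01 g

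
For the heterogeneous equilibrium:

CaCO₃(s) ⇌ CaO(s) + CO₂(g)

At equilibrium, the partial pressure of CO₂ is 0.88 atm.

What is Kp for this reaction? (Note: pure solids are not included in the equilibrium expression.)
K_p = 0.88

Solids (CaCO₃, CaO) have activity 1 and are excluded.
Kp = P(CO₂) = 0.88.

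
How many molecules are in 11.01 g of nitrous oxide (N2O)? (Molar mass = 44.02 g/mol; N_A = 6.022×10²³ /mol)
Moles = 11.01 g ÷ 44.02 g/mol = 0.250114 mol
Molecules = 0.250114 mol × 6.022×10²³ /mol = 1.506e+23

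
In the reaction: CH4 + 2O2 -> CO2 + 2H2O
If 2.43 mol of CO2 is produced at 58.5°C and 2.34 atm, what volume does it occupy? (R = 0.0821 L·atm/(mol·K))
T = 58.5°C + 273.15 = 331.65 K
V = nRT/P = (2.43 × 0.0821 × 331.65) / 2.34
V = 28.28 L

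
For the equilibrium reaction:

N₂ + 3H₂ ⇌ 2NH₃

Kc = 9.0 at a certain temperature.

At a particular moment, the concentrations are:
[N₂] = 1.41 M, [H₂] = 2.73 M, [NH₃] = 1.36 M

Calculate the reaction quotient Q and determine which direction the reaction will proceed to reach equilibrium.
Q = 0.064, Q < K, reaction proceeds forward (toward products)

Q = ([NH₃]^2) / ([N₂] × [H₂]^3)
  = ((1.36)^2) / ((1.41)·(2.73)^3) = 1.8496/28.688 = 0.06447
Since Q = 0.06447 < Kc = 9.0, the reaction proceeds forward (toward products) to reach equilibrium.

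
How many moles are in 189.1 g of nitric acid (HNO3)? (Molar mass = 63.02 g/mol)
Moles = 189.1 g ÷ 63.02 g/mol = 3.001 mol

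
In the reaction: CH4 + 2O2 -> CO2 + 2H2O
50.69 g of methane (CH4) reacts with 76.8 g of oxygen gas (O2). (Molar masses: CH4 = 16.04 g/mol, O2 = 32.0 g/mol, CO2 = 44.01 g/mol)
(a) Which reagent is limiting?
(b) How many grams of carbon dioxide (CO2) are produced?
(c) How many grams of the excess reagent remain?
(a) O2, (b) 52.81 g, (c) 31.44 g

Moles of CH4 = 50.69 g ÷ 16.04 g/mol = 3.16022 mol
Moles of O2 = 76.8 g ÷ 32.0 g/mol = 2.4 mol
Moles ÷ coefficient: CH4: 3.16022/1 = 3.16, O2: 2.4/2 = 1.2
(a) O2 has the smaller value, so O2 is the limiting reagent.
(b) Moles of CO2 = 2.4 mol O2 × (1/2) = 1.2 mol; mass = 1.2 mol × 44.01 g/mol = 52.81 g
(c) CH4 consumed = 2.4 × (1/2) = 1.2 mol; remaining = 3.16022 − 1.2 = 1.96022 mol; mass = 1.96022 mol × 16.04 g/mol = 31.44 g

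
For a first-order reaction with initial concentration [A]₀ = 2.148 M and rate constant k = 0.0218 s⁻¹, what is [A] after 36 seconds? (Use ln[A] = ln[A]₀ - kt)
0.9799 M

ln[A] = ln[A]₀ - k·t = ln(2.148) - (0.0218)·(36) = 0.7645 - 0.7848 = -0.0203
[A] = e^(-0.0203) = 0.9799 M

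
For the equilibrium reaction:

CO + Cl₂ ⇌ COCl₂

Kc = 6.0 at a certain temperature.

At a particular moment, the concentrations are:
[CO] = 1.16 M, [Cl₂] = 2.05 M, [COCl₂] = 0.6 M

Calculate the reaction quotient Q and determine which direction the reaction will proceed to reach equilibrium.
Q = 0.252, Q < K, reaction proceeds forward (toward products)

Q = ([COCl₂]) / ([CO] × [Cl₂])
  = ((0.6)) / ((1.16)·(2.05)) = 0.6/2.378 = 0.2523
Since Q = 0.2523 < Kc = 6.0, the reaction proceeds forward (toward products) to reach equilibrium.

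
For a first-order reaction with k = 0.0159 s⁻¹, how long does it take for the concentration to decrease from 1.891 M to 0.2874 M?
118.49 s

From ln[A] = ln[A]₀ - k·t: t = ln([A]₀/[A])/k = ln(1.891/0.2874)/0.0159 = ln(6.5797)/0.0159 = 1.8840/0.0159 = 118.49 s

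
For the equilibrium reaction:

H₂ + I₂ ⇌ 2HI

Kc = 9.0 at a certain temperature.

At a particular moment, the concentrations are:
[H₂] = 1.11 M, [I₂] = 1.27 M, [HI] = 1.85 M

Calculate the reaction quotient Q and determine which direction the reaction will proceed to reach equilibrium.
Q = 2.428, Q < K, reaction proceeds forward (toward products)

Q = ([HI]^2) / ([H₂] × [I₂])
  = ((1.85)^2) / ((1.11)·(1.27)) = 3.4225/1.4097 = 2.428
Since Q = 2.428 < Kc = 9.0, the reaction proceeds forward (toward products) to reach equilibrium.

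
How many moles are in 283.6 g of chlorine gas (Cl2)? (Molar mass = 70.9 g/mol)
Moles = 283.6 g ÷ 70.9 g/mol = 4 mol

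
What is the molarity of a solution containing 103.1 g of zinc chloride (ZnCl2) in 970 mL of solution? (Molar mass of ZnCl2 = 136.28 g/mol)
Moles of ZnCl2 = 103.1 g ÷ 136.28 g/mol = 0.756531 mol
Volume = 970 mL = 0.97 L
Molarity = 0.756531 mol ÷ 0.97 L = 0.7799 M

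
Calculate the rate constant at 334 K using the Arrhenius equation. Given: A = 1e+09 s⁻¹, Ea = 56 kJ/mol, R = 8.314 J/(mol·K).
1.74e+00 s⁻¹

k = A·exp(-Ea/(R·T)) = 1e+09·exp(-56000/(8.314·334)) = 1e+09·exp(-20.1665) = 1e+09·1.7449e-09 = 1.74e+00 s⁻¹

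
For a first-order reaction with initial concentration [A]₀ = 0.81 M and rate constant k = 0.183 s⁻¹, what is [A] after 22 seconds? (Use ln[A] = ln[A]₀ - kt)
0.0145 M

ln[A] = ln[A]₀ - k·t = ln(0.81) - (0.183)·(22) = -0.2107 - 4.0260 = -4.2367
[A] = e^(-4.2367) = 0.0145 M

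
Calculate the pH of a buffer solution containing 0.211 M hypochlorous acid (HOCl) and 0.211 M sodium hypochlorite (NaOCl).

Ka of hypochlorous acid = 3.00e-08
pH = 7.52

pKa = -log(3.00e-08) = 7.52. pH = pKa + log([A⁻]/[HA]) = 7.52 + log(0.211/0.211)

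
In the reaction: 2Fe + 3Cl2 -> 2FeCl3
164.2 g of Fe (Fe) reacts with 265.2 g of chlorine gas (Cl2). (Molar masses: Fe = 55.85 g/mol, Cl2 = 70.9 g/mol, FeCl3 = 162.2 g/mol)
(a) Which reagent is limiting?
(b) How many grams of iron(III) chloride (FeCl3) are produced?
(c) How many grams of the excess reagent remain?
(a) Cl2, (b) 404.5 g, (c) 24.93 g

Moles of Fe = 164.2 g ÷ 55.85 g/mol = 2.94002 mol
Moles of Cl2 = 265.2 g ÷ 70.9 g/mol = 3.74048 mol
Moles ÷ coefficient: Fe: 2.94002/2 = 1.47, Cl2: 3.74048/3 = 1.247
(a) Cl2 has the smaller value, so Cl2 is the limiting reagent.
(b) Moles of FeCl3 = 3.74048 mol Cl2 × (2/3) = 2.49365 mol; mass = 2.49365 mol × 162.2 g/mol = 404.5 g
(c) Fe consumed = 3.74048 × (2/3) = 2.49365 mol; remaining = 2.94002 − 2.49365 = 0.446365 mol; mass = 0.446365 mol × 55.85 g/mol = 24.93 g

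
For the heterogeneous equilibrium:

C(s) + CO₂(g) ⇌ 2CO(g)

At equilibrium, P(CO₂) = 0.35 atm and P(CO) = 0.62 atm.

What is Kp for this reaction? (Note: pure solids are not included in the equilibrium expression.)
K_p = 1.098

Solid C is excluded.
Kp = P(CO)²/P(CO₂) = (0.62)²/0.35 = 0.3844/0.35 = 1.098.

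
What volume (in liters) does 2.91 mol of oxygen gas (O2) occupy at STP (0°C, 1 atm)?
At STP, 1 mol of gas occupies 22.4 L
Volume = 2.91 mol × 22.4 L/mol = 65.18 L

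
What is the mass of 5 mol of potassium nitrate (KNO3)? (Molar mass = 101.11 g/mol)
Mass = 5 mol × 101.11 g/mol = 505.6 g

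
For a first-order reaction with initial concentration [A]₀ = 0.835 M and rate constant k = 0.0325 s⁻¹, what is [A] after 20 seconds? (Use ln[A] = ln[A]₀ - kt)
0.4359 M

ln[A] = ln[A]₀ - k·t = ln(0.835) - (0.0325)·(20) = -0.1803 - 0.6500 = -0.8303
[A] = e^(-0.8303) = 0.4359 M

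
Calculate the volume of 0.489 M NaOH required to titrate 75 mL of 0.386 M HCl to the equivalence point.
V_{base} = 59.2 mL

At equivalence: moles acid = moles base.
moles HCl = 0.386 M × 0.075 L = 0.02895 mol
V_NaOH = 0.02895 mol ÷ 0.489 M = 0.0592 L = 59.2 mL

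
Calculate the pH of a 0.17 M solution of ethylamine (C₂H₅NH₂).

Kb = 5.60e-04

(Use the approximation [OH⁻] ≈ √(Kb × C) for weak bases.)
pH = 11.99

[OH⁻] = √(Kb × C) = √(5.60e-04 × 0.17) = 9.7570e-03. pOH = 2.01, pH = 14 - pOH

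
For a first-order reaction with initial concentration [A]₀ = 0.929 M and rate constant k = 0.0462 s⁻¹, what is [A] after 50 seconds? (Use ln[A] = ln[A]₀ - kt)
0.0922 M

ln[A] = ln[A]₀ - k·t = ln(0.929) - (0.0462)·(50) = -0.0736 - 2.3100 = -2.3836
[A] = e^(-2.3836) = 0.0922 M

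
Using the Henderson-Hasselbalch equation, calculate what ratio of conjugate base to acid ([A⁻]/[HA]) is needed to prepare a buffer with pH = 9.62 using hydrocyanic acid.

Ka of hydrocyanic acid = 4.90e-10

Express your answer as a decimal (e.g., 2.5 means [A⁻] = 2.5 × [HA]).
[A⁻]/[HA] = 2.043

pKa = −log(4.90e-10) = 9.3098. pH = pKa + log([A⁻]/[HA]). 9.62 = 9.3098 + log(ratio). log(ratio) = 9.62 − 9.3098 = 0.3102. ratio = 10^(0.3102) = 2.043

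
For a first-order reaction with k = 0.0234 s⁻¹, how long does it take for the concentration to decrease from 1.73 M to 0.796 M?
33.17 s

From ln[A] = ln[A]₀ - k·t: t = ln([A]₀/[A])/k = ln(1.73/0.796)/0.0234 = ln(2.1734)/0.0234 = 0.7763/0.0234 = 33.17 s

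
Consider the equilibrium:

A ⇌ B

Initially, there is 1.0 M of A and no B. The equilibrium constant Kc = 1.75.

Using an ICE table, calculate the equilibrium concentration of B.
[B] = 0.636 M

ICE: [A] = 1.0 − x, [B] = x.
Kc = x/(1.0 − x) = 1.75 ⇒ x = 1.75·1.0/(1 + 1.75) = 1.75/2.75 = 0.6364.
[B] = x = 0.636 M.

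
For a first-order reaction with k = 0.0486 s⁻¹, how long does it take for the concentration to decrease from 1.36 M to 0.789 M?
11.20 s

From ln[A] = ln[A]₀ - k·t: t = ln([A]₀/[A])/k = ln(1.36/0.789)/0.0486 = ln(1.7237)/0.0486 = 0.5445/0.0486 = 11.20 s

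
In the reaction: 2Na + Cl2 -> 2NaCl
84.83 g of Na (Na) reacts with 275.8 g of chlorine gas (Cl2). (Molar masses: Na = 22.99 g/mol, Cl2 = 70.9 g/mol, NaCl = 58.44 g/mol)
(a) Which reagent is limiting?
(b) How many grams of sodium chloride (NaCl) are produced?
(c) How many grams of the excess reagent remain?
(a) Na, (b) 215.6 g, (c) 145 g

Moles of Na = 84.83 g ÷ 22.99 g/mol = 3.68987 mol
Moles of Cl2 = 275.8 g ÷ 70.9 g/mol = 3.88999 mol
Moles ÷ coefficient: Na: 3.68987/2 = 1.845, Cl2: 3.88999/1 = 3.89
(a) Na has the smaller value, so Na is the limiting reagent.
(b) Moles of NaCl = 3.68987 mol Na × (2/2) = 3.68987 mol; mass = 3.68987 mol × 58.44 g/mol = 215.6 g
(c) Cl2 consumed = 3.68987 × (1/2) = 1.84493 mol; remaining = 3.88999 − 1.84493 = 2.04505 mol; mass = 2.04505 mol × 70.9 g/mol = 145 g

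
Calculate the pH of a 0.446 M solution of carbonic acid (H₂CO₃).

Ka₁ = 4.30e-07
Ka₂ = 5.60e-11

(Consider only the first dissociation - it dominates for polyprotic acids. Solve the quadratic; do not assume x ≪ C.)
pH = 3.36

x² + Ka₁·x − Ka₁·C = 0 with Ka₁ = 4.30e-07, C = 0.446.
x = (−Ka₁ + √(Ka₁² + 4·Ka₁·C))/2 = 4.3771e-04 M, so pH = 3.36.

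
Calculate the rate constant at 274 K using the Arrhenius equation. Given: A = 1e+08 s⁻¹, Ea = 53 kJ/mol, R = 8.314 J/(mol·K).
7.87e-03 s⁻¹

k = A·exp(-Ea/(R·T)) = 1e+08·exp(-53000/(8.314·274)) = 1e+08·exp(-23.2657) = 1e+08·7.8678e-11 = 7.87e-03 s⁻¹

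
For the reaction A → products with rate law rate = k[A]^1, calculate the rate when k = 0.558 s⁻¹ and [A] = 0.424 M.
0.2366 M/s

rate = k·[A]^1 = 0.558·(0.424)^1 = 0.558·0.424 = 0.2366 M/s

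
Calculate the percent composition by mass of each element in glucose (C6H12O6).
C: 40.00%, H: 6.71%, O: 53.29%

Molar mass of C6H12O6 = 180.16 g/mol
% C = (6 × 12.01) / 180.16 × 100% = 72.06 / 180.16 × 100% = 40.00%
% H = (12 × 1.008) / 180.16 × 100% = 12.096 / 180.16 × 100% = 6.71%
% O = (6 × 16.0) / 180.16 × 100% = 96 / 180.16 × 100% = 53.29%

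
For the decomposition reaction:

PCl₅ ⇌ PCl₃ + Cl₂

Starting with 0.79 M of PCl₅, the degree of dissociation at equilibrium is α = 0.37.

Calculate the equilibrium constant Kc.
K_c = 0.1717

x = α·[A]₀ = 0.37 × 0.79 = 0.2923 M dissociated.
At eq: [PCl₅] = 0.79 − 0.2923 = 0.4977 M; [PCl₃] = [Cl₂] = x = 0.2923 M.
Kc = [PCl₃][Cl₂]/[PCl₅] = (0.2923)²/0.4977 = 0.1717.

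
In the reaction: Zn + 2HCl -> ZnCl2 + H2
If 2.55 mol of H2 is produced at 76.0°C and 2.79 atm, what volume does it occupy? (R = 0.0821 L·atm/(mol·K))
T = 76.0°C + 273.15 = 349.15 K
V = nRT/P = (2.55 × 0.0821 × 349.15) / 2.79
V = 26.20 L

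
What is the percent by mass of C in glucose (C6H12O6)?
Mass of C in formula = 12.01 × 6 = 72.06 g/mol
Molar mass = 180.16 g/mol
% C = (72.06/180.16) × 100% = 40.00%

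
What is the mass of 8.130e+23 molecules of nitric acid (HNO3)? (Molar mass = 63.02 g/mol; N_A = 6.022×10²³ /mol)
Moles = 8.130e+23 ÷ 6.022×10²³ = 1.35005 mol
Mass = 1.35005 mol × 63.02 g/mol = 85.08 g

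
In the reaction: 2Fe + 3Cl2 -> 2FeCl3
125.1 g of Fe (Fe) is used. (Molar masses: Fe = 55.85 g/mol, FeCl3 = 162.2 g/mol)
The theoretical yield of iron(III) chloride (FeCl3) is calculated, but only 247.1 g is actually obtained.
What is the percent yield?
Moles of Fe = 125.1 g ÷ 55.85 g/mol = 2.23993 mol
Mole ratio: 2 mol FeCl3 / 2 mol Fe
Moles of FeCl3 = 2.23993 × (2/2) = 2.23993 mol
Theoretical yield = 2.23993 mol × 162.2 g/mol = 363.32 g
Actual yield = 247.1 g
Percent yield = (247.1 / 363.32) × 100% = 68.0%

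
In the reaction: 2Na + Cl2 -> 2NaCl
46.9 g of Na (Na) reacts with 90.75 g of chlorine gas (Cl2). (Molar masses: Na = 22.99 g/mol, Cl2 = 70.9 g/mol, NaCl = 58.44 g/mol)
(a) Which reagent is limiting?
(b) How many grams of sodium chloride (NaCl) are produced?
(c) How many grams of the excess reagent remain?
(a) Na, (b) 119.2 g, (c) 18.43 g

Moles of Na = 46.9 g ÷ 22.99 g/mol = 2.04002 mol
Moles of Cl2 = 90.75 g ÷ 70.9 g/mol = 1.27997 mol
Moles ÷ coefficient: Na: 2.04002/2 = 1.02, Cl2: 1.27997/1 = 1.28
(a) Na has the smaller value, so Na is the limiting reagent.
(b) Moles of NaCl = 2.04002 mol Na × (2/2) = 2.04002 mol; mass = 2.04002 mol × 58.44 g/mol = 119.2 g
(c) Cl2 consumed = 2.04002 × (1/2) = 1.02001 mol; remaining = 1.27997 − 1.02001 = 0.259963 mol; mass = 0.259963 mol × 70.9 g/mol = 18.43 g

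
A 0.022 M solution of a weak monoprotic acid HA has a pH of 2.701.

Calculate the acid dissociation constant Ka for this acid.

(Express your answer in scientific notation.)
K_a = 1.98e-04

[H⁺] = 10^(−pH) = 10^(−2.701) = 1.991e-03 M. For HA ⇌ H⁺ + A⁻, Ka = x²/(C − x) = (1.991e-03)²/(0.022 − 1.991e-03) = 1.98e-04.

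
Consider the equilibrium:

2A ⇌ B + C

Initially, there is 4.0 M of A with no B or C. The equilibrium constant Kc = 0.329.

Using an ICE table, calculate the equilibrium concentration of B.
[B] = 1.069 M

ICE: [A] = 4.0 − 2x, [B] = [C] = x.
Kc = x²/(4.0 − 2x)² = 0.329 ⇒ √Kc = x/(4.0 − 2x).
x = √0.329·4.0/(1 + 2√0.329) = 0.57359·4.0/2.1472 = 1.0685.
[B] = x = 1.069 M.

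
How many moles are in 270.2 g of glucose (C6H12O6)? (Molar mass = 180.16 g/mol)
Moles = 270.2 g ÷ 180.16 g/mol = 1.5 mol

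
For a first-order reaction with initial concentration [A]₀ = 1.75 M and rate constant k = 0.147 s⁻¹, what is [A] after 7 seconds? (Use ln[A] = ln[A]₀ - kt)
0.6254 M

ln[A] = ln[A]₀ - k·t = ln(1.75) - (0.147)·(7) = 0.5596 - 1.0290 = -0.4694
[A] = e^(-0.4694) = 0.6254 M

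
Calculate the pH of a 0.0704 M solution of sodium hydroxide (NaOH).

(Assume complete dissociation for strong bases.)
pH = 12.85

[OH⁻] = 0.0704 M for strong base. pOH = -log[OH⁻] = 1.15, pH = 14 - pOH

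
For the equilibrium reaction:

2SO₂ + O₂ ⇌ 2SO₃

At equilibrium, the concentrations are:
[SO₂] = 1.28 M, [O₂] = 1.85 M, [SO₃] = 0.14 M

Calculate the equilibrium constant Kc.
K_c = 6.47e-03

Kc = ([SO₃]^2) / ([SO₂]^2 × [O₂])
   = ((0.14)^2) / ((1.28)^2·(1.85))
   = 0.0196 / 3.031 = 6.47e-03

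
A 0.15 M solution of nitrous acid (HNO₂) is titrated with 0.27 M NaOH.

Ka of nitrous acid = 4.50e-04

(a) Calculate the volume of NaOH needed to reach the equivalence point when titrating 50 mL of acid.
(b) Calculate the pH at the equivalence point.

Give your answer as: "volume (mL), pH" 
V = 27.8 mL, pH = 8.17

(a) At equivalence: moles acid = moles base.
moles acid = 0.15 × 0.05 = 0.0075 mol; V_NaOH = 0.0075/0.27 = 0.02778 L = 27.8 mL.
(b) At equivalence, all acid → conjugate base A⁻ at [A⁻] = 0.0075/0.07778 = 0.09643 M.
Kb = Kw/Ka = 1.0e-14/4.50e-04 = 2.222e-11; [OH⁻] = √(Kb·[A⁻]) = 1.464e-06; pOH = 5.83; pH = 14 − pOH = 8.17.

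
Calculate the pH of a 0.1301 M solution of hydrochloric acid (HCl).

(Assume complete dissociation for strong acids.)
pH = 0.89

[H⁺] = 0.1301 M for strong acid. pH = -log[H⁺] = -log(0.1301)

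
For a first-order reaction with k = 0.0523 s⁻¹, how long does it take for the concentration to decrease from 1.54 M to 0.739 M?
14.04 s

From ln[A] = ln[A]₀ - k·t: t = ln([A]₀/[A])/k = ln(1.54/0.739)/0.0523 = ln(2.0839)/0.0523 = 0.7342/0.0523 = 14.04 s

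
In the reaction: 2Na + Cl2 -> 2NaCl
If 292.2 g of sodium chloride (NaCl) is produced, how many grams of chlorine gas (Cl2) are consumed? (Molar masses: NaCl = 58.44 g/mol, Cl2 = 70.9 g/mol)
Moles of NaCl = 292.2 g ÷ 58.44 g/mol = 5 mol
Mole ratio: 1 mol Cl2 / 2 mol NaCl
Moles of Cl2 = 5 × (1/2) = 2.5 mol
Mass of Cl2 = 2.5 mol × 70.9 g/mol = 177.2 g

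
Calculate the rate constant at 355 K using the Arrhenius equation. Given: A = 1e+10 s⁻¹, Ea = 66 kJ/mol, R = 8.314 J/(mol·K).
1.94e+00 s⁻¹

k = A·exp(-Ea/(R·T)) = 1e+10·exp(-66000/(8.314·355)) = 1e+10·exp(-22.3617) = 1e+10·1.9428e-10 = 1.94e+00 s⁻¹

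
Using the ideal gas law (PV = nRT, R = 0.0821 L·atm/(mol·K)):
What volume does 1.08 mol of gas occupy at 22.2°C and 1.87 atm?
T = 22.2°C + 273.15 = 295.35 K
V = nRT/P = (1.08 × 0.0821 × 295.35) / 1.87
V = 14.00 L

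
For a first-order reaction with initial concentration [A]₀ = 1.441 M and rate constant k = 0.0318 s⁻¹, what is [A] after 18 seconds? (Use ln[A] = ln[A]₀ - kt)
0.8130 M

ln[A] = ln[A]₀ - k·t = ln(1.441) - (0.0318)·(18) = 0.3653 - 0.5724 = -0.2071
[A] = e^(-0.2071) = 0.8130 M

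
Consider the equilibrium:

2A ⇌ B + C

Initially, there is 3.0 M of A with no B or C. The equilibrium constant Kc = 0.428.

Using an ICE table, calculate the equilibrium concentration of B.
[B] = 0.850 M

ICE: [A] = 3.0 − 2x, [B] = [C] = x.
Kc = x²/(3.0 − 2x)² = 0.428 ⇒ √Kc = x/(3.0 − 2x).
x = √0.428·3.0/(1 + 2√0.428) = 0.65422·3.0/2.3084 = 0.85021.
[B] = x = 0.850 M.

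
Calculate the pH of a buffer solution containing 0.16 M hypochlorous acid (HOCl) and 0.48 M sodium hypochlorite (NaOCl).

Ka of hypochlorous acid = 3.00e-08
pH = 8.00

pKa = -log(3.00e-08) = 7.52. pH = pKa + log([A⁻]/[HA]) = 7.52 + log(0.48/0.16)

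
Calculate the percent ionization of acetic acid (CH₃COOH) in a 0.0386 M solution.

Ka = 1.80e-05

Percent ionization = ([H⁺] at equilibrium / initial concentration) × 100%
Percent ionization = 2.14%

Let x = [H⁺]. Ka = x²/(C - x) ⇒ x² + (1.80e-05)x - (1.80e-05)(0.0386) = 0. x = 8.2460e-04. Percent = (8.2460e-04/0.0386) × 100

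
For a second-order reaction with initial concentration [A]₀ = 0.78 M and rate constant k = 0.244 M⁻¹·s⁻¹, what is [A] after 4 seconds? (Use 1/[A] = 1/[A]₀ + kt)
0.4429 M

1/[A] = 1/[A]₀ + k·t = 1/0.78 + (0.244)·(4) = 1.2821 + 0.9760 = 2.2581
[A] = 1/2.2581 = 0.4429 M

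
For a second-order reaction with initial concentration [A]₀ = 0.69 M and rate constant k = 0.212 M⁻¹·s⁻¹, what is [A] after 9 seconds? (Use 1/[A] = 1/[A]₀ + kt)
0.2979 M

1/[A] = 1/[A]₀ + k·t = 1/0.69 + (0.212)·(9) = 1.4493 + 1.9080 = 3.3573
[A] = 1/3.3573 = 0.2979 M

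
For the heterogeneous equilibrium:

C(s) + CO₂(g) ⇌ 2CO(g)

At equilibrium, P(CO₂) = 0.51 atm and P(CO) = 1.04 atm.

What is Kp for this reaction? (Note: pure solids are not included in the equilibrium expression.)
K_p = 2.121

Solid C is excluded.
Kp = P(CO)²/P(CO₂) = (1.04)²/0.51 = 1.082/0.51 = 2.121.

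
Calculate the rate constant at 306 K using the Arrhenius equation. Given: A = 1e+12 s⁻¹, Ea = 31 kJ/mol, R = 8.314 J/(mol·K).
5.11e+06 s⁻¹

k = A·exp(-Ea/(R·T)) = 1e+12·exp(-31000/(8.314·306)) = 1e+12·exp(-12.1851) = 1e+12·5.1058e-06 = 5.11e+06 s⁻¹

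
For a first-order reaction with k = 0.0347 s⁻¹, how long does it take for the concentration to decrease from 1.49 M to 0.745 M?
19.98 s

From ln[A] = ln[A]₀ - k·t: t = ln([A]₀/[A])/k = ln(1.49/0.745)/0.0347 = ln(2.0000)/0.0347 = 0.6931/0.0347 = 19.98 s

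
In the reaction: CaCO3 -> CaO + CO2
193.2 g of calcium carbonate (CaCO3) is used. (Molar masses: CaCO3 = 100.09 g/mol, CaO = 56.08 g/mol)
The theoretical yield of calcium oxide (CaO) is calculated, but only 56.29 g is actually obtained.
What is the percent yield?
Moles of CaCO3 = 193.2 g ÷ 100.09 g/mol = 1.93026 mol
Mole ratio: 1 mol CaO / 1 mol CaCO3
Moles of CaO = 1.93026 × (1/1) = 1.93026 mol
Theoretical yield = 1.93026 mol × 56.08 g/mol = 108.25 g
Actual yield = 56.29 g
Percent yield = (56.29 / 108.25) × 100% = 52.0%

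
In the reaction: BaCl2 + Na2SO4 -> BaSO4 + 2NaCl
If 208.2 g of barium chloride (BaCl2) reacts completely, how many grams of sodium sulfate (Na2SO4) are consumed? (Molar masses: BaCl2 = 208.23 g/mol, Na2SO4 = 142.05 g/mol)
Moles of BaCl2 = 208.2 g ÷ 208.23 g/mol = 0.999856 mol
Mole ratio: 1 mol Na2SO4 / 1 mol BaCl2
Moles of Na2SO4 = 0.999856 × (1/1) = 0.999856 mol
Mass of Na2SO4 = 0.999856 mol × 142.05 g/mol = 142 g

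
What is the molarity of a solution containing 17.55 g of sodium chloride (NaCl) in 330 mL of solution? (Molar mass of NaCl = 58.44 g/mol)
Moles of NaCl = 17.55 g ÷ 58.44 g/mol = 0.300308 mol
Volume = 330 mL = 0.33 L
Molarity = 0.300308 mol ÷ 0.33 L = 0.91 M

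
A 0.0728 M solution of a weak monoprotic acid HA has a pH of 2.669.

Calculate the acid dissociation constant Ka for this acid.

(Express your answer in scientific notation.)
K_a = 6.50e-05

[H⁺] = 10^(−pH) = 10^(−2.669) = 2.143e-03 M. For HA ⇌ H⁺ + A⁻, Ka = x²/(C − x) = (2.143e-03)²/(0.0728 − 2.143e-03) = 6.50e-05.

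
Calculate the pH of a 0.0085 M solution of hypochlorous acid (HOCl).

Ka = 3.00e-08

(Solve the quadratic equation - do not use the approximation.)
pH = 4.80

x² + Ka×x - Ka×C = 0. Using quadratic formula: [H⁺] = 1.5954e-05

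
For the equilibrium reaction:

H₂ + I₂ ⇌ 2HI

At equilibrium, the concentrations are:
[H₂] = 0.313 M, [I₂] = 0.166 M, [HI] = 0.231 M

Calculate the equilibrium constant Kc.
K_c = 1.0270

Kc = ([HI]^2) / ([H₂] × [I₂])
   = ((0.231)^2) / ((0.313)·(0.166))
   = 0.053361 / 0.051958 = 1.0270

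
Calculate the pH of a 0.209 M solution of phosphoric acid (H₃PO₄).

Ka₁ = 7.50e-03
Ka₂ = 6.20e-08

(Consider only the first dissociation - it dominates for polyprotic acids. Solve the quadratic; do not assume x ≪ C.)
pH = 1.44

x² + Ka₁·x − Ka₁·C = 0 with Ka₁ = 7.50e-03, C = 0.209.
x = (−Ka₁ + √(Ka₁² + 4·Ka₁·C))/2 = 3.6019e-02 M, so pH = 1.44.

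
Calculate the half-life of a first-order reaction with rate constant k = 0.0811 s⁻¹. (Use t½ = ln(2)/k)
8.55 s

t½ = ln(2)/k = 0.6931/0.0811 = 8.55 s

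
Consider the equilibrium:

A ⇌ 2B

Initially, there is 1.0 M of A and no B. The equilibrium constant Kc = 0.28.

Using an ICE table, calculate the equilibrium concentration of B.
[B] = 0.464 M

ICE: [A] = 1.0 − x, [B] = 2x.
Kc = (2x)²/(1.0 − x) = 0.28 ⇒ 4x² + 0.28x − 0.28 = 0.
x = (−0.28 + √(0.28² + 4·4·0.28))/(2·4) = (−0.28 + √4.5584)/8 = 0.23188.
[B] = 2x = 0.464 M.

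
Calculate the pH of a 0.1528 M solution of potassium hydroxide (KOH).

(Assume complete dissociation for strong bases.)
pH = 13.18

[OH⁻] = 0.1528 M for strong base. pOH = -log[OH⁻] = 0.82, pH = 14 - pOH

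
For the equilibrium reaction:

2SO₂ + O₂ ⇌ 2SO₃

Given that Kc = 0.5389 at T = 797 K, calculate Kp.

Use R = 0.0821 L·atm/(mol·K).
K_p = 0.0082

Δn = (moles gaseous products) − (moles gaseous reactants) = -1
T = 797 K; RT = 0.0821 × 797 = 65.4337
Kp = Kc·(RT)^Δn = 0.5389 × (65.4337)^-1 = 0.5389 × 0.0152826 = 0.0082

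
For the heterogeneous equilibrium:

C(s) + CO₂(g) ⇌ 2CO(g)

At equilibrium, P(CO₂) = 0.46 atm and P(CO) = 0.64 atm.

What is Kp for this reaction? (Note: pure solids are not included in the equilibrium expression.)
K_p = 0.890

Solid C is excluded.
Kp = P(CO)²/P(CO₂) = (0.64)²/0.46 = 0.4096/0.46 = 0.890.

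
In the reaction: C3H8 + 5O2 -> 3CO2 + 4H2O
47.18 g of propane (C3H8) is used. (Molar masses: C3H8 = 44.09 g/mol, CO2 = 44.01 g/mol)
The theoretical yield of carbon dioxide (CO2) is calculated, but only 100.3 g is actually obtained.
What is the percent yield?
Moles of C3H8 = 47.18 g ÷ 44.09 g/mol = 1.07008 mol
Mole ratio: 3 mol CO2 / 1 mol C3H8
Moles of CO2 = 1.07008 × (3/1) = 3.21025 mol
Theoretical yield = 3.21025 mol × 44.01 g/mol = 141.28 g
Actual yield = 100.3 g
Percent yield = (100.3 / 141.28) × 100% = 71.0%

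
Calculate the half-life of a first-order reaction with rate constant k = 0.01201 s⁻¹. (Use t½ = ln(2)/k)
57.71 s

t½ = ln(2)/k = 0.6931/0.01201 = 57.71 s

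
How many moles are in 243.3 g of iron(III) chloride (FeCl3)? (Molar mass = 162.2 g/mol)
Moles = 243.3 g ÷ 162.2 g/mol = 1.5 mol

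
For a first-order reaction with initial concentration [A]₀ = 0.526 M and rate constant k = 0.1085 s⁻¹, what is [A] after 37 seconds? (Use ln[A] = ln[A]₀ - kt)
0.0095 M

ln[A] = ln[A]₀ - k·t = ln(0.526) - (0.1085)·(37) = -0.6425 - 4.0145 = -4.6570
[A] = e^(-4.6570) = 0.0095 M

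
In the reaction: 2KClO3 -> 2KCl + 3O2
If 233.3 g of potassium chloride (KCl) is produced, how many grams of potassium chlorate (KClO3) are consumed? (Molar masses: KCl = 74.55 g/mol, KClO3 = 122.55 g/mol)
Moles of KCl = 233.3 g ÷ 74.55 g/mol = 3.12944 mol
Mole ratio: 2 mol KClO3 / 2 mol KCl
Moles of KClO3 = 3.12944 × (2/2) = 3.12944 mol
Mass of KClO3 = 3.12944 mol × 122.55 g/mol = 383.5 g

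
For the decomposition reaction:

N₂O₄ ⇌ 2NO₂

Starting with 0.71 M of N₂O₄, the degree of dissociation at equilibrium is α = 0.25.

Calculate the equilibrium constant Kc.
K_c = 0.2367

x = α·[A]₀ = 0.25 × 0.71 = 0.1775 M dissociated.
At eq: [N₂O₄] = 0.71 − 0.1775 = 0.5325 M; [NO₂] = 2x = 0.355 M.
Kc = [NO₂]²/[N₂O₄] = (0.355)²/0.5325 = 0.2367.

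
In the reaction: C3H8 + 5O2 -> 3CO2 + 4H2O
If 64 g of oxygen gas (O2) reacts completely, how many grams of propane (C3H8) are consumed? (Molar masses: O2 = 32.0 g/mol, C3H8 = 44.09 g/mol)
Moles of O2 = 64 g ÷ 32.0 g/mol = 2 mol
Mole ratio: 1 mol C3H8 / 5 mol O2
Moles of C3H8 = 2 × (1/5) = 0.4 mol
Mass of C3H8 = 0.4 mol × 44.09 g/mol = 17.64 g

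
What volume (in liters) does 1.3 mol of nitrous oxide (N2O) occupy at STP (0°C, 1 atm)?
At STP, 1 mol of gas occupies 22.4 L
Volume = 1.3 mol × 22.4 L/mol = 29.12 L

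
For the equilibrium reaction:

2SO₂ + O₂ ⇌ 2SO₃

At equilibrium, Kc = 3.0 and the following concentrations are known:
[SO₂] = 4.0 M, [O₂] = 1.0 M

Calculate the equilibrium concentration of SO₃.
[SO₃] = 6.9282 M

Kc = ([SO₃]^2) / ([SO₂]^2 × [O₂]) = 3.0
[SO₃]^2 = Kc · (reactant terms)/(other product terms) = 3.0 · 16 / 1 = 48
[SO₃] = (48)^(1/2) = 6.9282 M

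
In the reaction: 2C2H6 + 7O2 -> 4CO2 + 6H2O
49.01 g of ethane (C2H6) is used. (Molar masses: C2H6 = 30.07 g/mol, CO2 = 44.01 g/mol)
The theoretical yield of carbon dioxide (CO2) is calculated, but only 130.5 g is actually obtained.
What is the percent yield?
Moles of C2H6 = 49.01 g ÷ 30.07 g/mol = 1.62986 mol
Mole ratio: 4 mol CO2 / 2 mol C2H6
Moles of CO2 = 1.62986 × (4/2) = 3.25973 mol
Theoretical yield = 3.25973 mol × 44.01 g/mol = 143.46 g
Actual yield = 130.5 g
Percent yield = (130.5 / 143.46) × 100% = 91.0%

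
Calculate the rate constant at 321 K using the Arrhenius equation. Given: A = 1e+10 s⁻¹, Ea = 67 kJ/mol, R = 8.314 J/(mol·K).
1.25e-01 s⁻¹

k = A·exp(-Ea/(R·T)) = 1e+10·exp(-67000/(8.314·321)) = 1e+10·exp(-25.1050) = 1e+10·1.2504e-11 = 1.25e-01 s⁻¹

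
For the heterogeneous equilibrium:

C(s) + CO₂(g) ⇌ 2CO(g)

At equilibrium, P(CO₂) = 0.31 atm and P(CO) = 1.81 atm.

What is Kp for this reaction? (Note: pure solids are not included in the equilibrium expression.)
K_p = 10.568

Solid C is excluded.
Kp = P(CO)²/P(CO₂) = (1.81)²/0.31 = 3.276/0.31 = 10.568.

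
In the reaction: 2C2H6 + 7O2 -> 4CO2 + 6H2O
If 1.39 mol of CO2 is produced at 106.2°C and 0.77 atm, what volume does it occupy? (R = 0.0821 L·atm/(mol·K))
T = 106.2°C + 273.15 = 379.35 K
V = nRT/P = (1.39 × 0.0821 × 379.35) / 0.77
V = 56.22 L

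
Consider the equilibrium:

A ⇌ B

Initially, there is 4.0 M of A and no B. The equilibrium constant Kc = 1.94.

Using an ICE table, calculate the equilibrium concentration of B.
[B] = 2.639 M

ICE: [A] = 4.0 − x, [B] = x.
Kc = x/(4.0 − x) = 1.94 ⇒ x = 1.94·4.0/(1 + 1.94) = 7.76/2.94 = 2.639.
[B] = x = 2.639 M.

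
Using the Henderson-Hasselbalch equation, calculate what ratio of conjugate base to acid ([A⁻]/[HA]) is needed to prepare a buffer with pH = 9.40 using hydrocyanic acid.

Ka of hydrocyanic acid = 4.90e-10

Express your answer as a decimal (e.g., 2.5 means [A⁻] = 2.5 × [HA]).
[A⁻]/[HA] = 1.231

pKa = −log(4.90e-10) = 9.3098. pH = pKa + log([A⁻]/[HA]). 9.40 = 9.3098 + log(ratio). log(ratio) = 9.40 − 9.3098 = 0.0902. ratio = 10^(0.0902) = 1.231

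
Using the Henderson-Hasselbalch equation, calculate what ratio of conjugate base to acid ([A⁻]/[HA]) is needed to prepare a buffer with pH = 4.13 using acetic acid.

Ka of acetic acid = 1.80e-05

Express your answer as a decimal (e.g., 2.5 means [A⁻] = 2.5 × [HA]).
[A⁻]/[HA] = 0.243

pKa = −log(1.80e-05) = 4.7447. pH = pKa + log([A⁻]/[HA]). 4.13 = 4.7447 + log(ratio). log(ratio) = 4.13 − 4.7447 = -0.6147. ratio = 10^(-0.6147) = 0.243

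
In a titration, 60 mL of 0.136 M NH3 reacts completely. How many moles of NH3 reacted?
Moles = Molarity × Volume (L)
Moles = 0.136 M × 0.06 L = 0.00816 mol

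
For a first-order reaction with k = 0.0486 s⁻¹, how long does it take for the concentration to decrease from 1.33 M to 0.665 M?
14.26 s

From ln[A] = ln[A]₀ - k·t: t = ln([A]₀/[A])/k = ln(1.33/0.665)/0.0486 = ln(2.0000)/0.0486 = 0.6931/0.0486 = 14.26 s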